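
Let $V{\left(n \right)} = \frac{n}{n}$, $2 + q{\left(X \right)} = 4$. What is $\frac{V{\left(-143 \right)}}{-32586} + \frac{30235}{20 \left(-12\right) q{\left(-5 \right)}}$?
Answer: $- \frac{10947091}{173792} \approx -62.99$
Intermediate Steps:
$q{\left(X \right)} = 2$ ($q{\left(X \right)} = -2 + 4 = 2$)
$V{\left(n \right)} = 1$
$\frac{V{\left(-143 \right)}}{-32586} + \frac{30235}{20 \left(-12\right) q{\left(-5 \right)}} = 1 \frac{1}{-32586} + \frac{30235}{20 \left(-12\right) 2} = 1 \left(- \frac{1}{32586}\right) + \frac{30235}{\left(-240\right) 2} = - \frac{1}{32586} + \frac{30235}{-480} = - \frac{1}{32586} + 30235 \left(- \frac{1}{480}\right) = - \frac{1}{32586} - \frac{6047}{96} = - \frac{10947091}{173792}$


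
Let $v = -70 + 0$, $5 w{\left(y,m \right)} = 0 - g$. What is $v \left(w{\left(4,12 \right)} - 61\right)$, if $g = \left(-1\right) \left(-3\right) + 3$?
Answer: $4354$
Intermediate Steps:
$g = 6$ ($g = 3 + 3 = 6$)
$w{\left(y,m \right)} = - \frac{6}{5}$ ($w{\left(y,m \right)} = \frac{0 - 6}{5} = \frac{1}{5} \left(-6\right) = - \frac{6}{5}$)
$v = -70$
$v \left(w{\left(4,12 \right)} - 61\right) = - 70 \left(- \frac{6}{5} - 61\right) = \left(-70\right) \left(- \frac{311}{5}\right) = 4354$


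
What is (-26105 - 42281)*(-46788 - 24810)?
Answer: 4896300828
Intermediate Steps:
(-26105 - 42281)*(-46788 - 24810) = -68386*(-71598) = 4896300828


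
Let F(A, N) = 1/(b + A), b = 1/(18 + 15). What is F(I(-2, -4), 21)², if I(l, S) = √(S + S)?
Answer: 1089/(1 + 66*I*√2)² ≈ -0.12496 - 0.0026778*I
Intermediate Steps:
b = 1/33 ≈ 0.030303
I(l, S) = √2*√S (I(l, S) = √(2*S) = √2*√S)
F(A, N) = 1/(1/33 + A)
F(I(-2, -4), 21)² = (33/(1 + 33*(√2*√(-4))))² = (33/(1 + 33*(√2*(2*I))))² = (33/(1 + 33*(2*I*√2)))² = (33/(1 + 66*I*√2))² = 1089/(1 + 66*I*√2)²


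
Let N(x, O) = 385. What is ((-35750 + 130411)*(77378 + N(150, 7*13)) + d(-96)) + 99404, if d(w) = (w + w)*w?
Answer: 7361241179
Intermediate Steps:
d(w) = 2*w² (d(w) = (2*w)*w = 2*w²)
((-35750 + 130411)*(77378 + N(150, 7*13)) + d(-96)) + 99404 = ((-35750 + 130411)*(77378 + 385) + 2*(-96)²) + 99404 = (94661*77763 + 2*9216) + 99404 = (7361123343 + 18432) + 99404 = 7361141775 + 99404 = 7361241179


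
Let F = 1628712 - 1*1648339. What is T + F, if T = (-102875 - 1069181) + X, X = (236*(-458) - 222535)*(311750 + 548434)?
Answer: -284397806315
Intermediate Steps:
X = -284396614632 (X = (-108088 - 222535)*860184 = -330623*860184 = -284396614632)
F = -19627 (F = 1628712 - 1648339 = -19627)
T = -284397786688 (T = (-102875 - 1069181) - 284396614632 = -1172056 - 284396614632 = -284397786688)
T + F = -284397786688 - 19627 = -284397806315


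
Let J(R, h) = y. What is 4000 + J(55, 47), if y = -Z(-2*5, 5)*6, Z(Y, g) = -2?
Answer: 4012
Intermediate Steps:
y = 12 (y = -1*(-2)*6 = 2*6 = 12)
J(R, h) = 12
4000 + J(55, 47) = 4000 + 12 = 4012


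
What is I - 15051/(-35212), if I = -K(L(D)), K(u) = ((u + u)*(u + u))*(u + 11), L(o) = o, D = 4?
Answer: -33788469/35212 ≈ -959.57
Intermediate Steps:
K(u) = 4*u²*(11 + u) (K(u) = ((2*u)*(2*u))*(11 + u) = (4*u²)*(11 + u) = 4*u²*(11 + u))
I = -960 (I = -4*4²*(11 + 4) = -4*16*15 = -1*960 = -960)
I - 15051/(-35212) = -960 - 15051/(-35212) = -960 - 15051*(-1)/35212 = -960 - 1*(-15051/35212) = -960 + 15051/35212 = -33788469/35212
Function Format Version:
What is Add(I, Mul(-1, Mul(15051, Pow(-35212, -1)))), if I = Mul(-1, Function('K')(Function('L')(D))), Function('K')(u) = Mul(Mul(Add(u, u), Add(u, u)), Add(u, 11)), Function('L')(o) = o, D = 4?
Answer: Rational(-33788469, 35212) ≈ -959.57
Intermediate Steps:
Function('K')(u) = Mul(4, Pow(u, 2), Add(11, u)) (Function('K')(u) = Mul(Mul(Mul(2, u), Mul(2, u)), Add(11, u)) = Mul(Mul(4, Pow(u, 2)), Add(11, u)) = Mul(4, Pow(u, 2), Add(11, u)))
I = -960 (I = Mul(-1, Mul(4, Pow(4, 2), Add(11, 4))) = Mul(-1, Mul(4, 16, 15)) = Mul(-1, 960) = -960)
Add(I, Mul(-1, Mul(15051, Pow(-35212, -1)))) = Add(-960, Mul(-1, Mul(15051, Pow(-35212, -1)))) = Add(-960, Mul(-1, Mul(15051, Rational(-1, 35212)))) = Add(-960, Mul(-1, Rational(-15051, 35212))) = Add(-960, Rational(15051, 35212)) = Rational(-33788469, 35212)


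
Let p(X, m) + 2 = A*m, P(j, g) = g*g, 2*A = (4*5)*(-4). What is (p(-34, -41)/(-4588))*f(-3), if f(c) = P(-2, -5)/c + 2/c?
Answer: 7371/2294 ≈ 3.2132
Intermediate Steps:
A = -40 (A = ((4*5)*(-4))/2 = (20*(-4))/2 = (½)*(-80) = -40)
P(j, g) = g²
p(X, m) = -2 - 40*m
f(c) = 27/c (f(c) = (-5)²/c + 2/c = 25/c + 2/c = 27/c)
(p(-34, -41)/(-4588))*f(-3) = ((-2 - 40*(-41))/(-4588))*(27/(-3)) = ((-2 + 1640)*(-1/4588))*(27*(-⅓)) = (1638*(-1/4588))*(-9) = -819/2294*(-9) = 7371/2294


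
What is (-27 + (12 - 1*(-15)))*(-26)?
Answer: 0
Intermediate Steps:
(-27 + (12 - 1*(-15)))*(-26) = (-27 + (12 + 15))*(-26) = (-27 + 27)*(-26) = 0*(-26) = 0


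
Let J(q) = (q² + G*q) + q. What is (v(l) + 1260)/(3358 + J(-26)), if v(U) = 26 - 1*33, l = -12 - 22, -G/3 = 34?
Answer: 1253/6660 ≈ 0.18814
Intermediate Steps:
G = -102 (G = -3*34 = -102)
J(q) = q² - 101*q (J(q) = (q² - 102*q) + q = q² - 101*q)
l = -34
v(U) = -7 (v(U) = 26 - 33 = -7)
(v(l) + 1260)/(3358 + J(-26)) = (-7 + 1260)/(3358 - 26*(-101 - 26)) = 1253/(3358 - 26*(-127)) = 1253/(3358 + 3302) = 1253/6660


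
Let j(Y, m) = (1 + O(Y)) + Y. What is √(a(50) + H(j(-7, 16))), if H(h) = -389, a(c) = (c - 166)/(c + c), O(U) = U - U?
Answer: I*√9754/5 ≈ 19.752*I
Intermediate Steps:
O(U) = 0
a(c) = (-166 + c)/(2*c) (a(c) = (-166 + c)/((2*c)) = (-166 + c)*(1/(2*c)) = (-166 + c)/(2*c))
j(Y, m) = 1 + Y (j(Y, m) = (1 + 0) + Y = 1 + Y)
√(a(50) + H(j(-7, 16))) = √((½)*(-166 + 50)/50 - 389) = √((½)*(1/50)*(-116) - 389) = √(-29/25 - 389) = √(-9754/25) = I*√9754/5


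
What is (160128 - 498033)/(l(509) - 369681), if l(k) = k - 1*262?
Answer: 337905/369434 ≈ 0.91466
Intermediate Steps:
l(k) = -262 + k (l(k) = k - 262 = -262 + k)
(160128 - 498033)/(l(509) - 369681) = (160128 - 498033)/((-262 + 509) - 369681) = -337905/(247 - 369681) = -337905/(-369434) = -337905*(-1/369434) = 337905/369434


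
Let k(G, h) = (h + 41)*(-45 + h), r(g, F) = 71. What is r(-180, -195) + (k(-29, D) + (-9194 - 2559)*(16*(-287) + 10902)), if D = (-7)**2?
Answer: -74160999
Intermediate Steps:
D = 49
k(G, h) = (-45 + h)*(41 + h) (k(G, h) = (41 + h)*(-45 + h) = (-45 + h)*(41 + h))
r(-180, -195) + (k(-29, D) + (-9194 - 2559)*(16*(-287) + 10902)) = 71 + ((-1845 + 49**2 - 4*49) + (-9194 - 2559)*(16*(-287) + 10902)) = 71 + ((-1845 + 2401 - 196) - 11753*(-4592 + 10902)) = 71 + (360 - 11753*6310) = 71 + (360 - 74161430) = 71 - 74161070 = -74160999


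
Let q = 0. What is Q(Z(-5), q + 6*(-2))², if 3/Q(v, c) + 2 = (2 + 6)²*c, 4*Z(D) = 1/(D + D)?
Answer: 9/592900 ≈ 1.5180e-5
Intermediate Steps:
Z(D) = 1/(8*D) (Z(D) = 1/(4*(D + D)) = 1/(4*((2*D))) = (1/(2*D))/4 = 1/(8*D))
Q(v, c) = 3/(-2 + 64*c) (Q(v, c) = 3/(-2 + (2 + 6)²*c) = 3/(-2 + 8²*c) = 3/(-2 + 64*c))
Q(Z(-5), q + 6*(-2))² = (3/(2*(-1 + 32*(0 + 6*(-2)))))² = (3/(2*(-1 + 32*(0 - 12))))² = (3/(2*(-1 + 32*(-12))))² = (3/(2*(-1 - 384)))² = ((3/2)/(-385))² = ((3/2)*(-1/385))² = (-3/770)² = 9/592900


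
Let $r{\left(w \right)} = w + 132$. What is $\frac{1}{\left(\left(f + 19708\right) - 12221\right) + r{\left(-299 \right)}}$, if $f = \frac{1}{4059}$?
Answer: $\frac{4059}{29711881} \approx 0.00013661$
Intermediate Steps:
$r{\left(w \right)} = 132 + w$
$f = \frac{1}{4059} \approx 0.00024637$
$\frac{1}{\left(\left(f + 19708\right) - 12221\right) + r{\left(-299 \right)}} = \frac{1}{\left(\left(\frac{1}{4059} + 19708\right) - 12221\right) + \left(132 - 299\right)} = \frac{1}{\left(\frac{79994773}{4059} - 12221\right) - 167} = \frac{1}{\frac{30389734}{4059} - 167} = \frac{1}{\frac{29711881}{4059}} = \frac{4059}{29711881}$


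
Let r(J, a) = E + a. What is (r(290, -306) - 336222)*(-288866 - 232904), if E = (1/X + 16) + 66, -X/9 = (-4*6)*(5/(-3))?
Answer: 6319707511297/36 ≈ 1.7555e+11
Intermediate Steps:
X = -360 (X = -9*(-4*6)*5/(-3) = -(-216)*5*(-1/3) = -(-216)*(-5)/3 = -9*40 = -360)
E = 29519/360 (E = (1/(-360) + 16) + 66 = (-1/360 + 16) + 66 = 5759/360 + 66 = 29519/360 ≈ 81.997)
r(J, a) = 29519/360 + a
(r(290, -306) - 336222)*(-288866 - 232904) = ((29519/360 - 306) - 336222)*(-288866 - 232904) = (-80641/360 - 336222)*(-521770) = -121120561/360*(-521770) = 6319707511297/36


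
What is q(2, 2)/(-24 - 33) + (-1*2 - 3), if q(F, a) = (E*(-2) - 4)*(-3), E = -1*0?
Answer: -99/19 ≈ -5.2105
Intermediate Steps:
E = 0
q(F, a) = 12 (q(F, a) = (0*(-2) - 4)*(-3) = (0 - 4)*(-3) = -4*(-3) = 12)
q(2, 2)/(-24 - 33) + (-1*2 - 3) = 12/(-24 - 33) + (-1*2 - 3) = 12/(-57) + (-2 - 3) = 12*(-1/57) - 5 = -4/19 - 5 = -99/19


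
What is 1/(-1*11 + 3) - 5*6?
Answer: -241/8 ≈ -30.125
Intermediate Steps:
1/(-1*11 + 3) - 5*6 = 1/(-11 + 3) - 30 = 1/(-8) - 30 = -1/8 - 30 = -241/8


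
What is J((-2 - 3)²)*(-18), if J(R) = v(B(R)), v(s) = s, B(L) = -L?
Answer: 450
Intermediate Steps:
J(R) = -R
J((-2 - 3)²)*(-18) = -(-2 - 3)²*(-18) = -1*(-5)²*(-18) = -1*25*(-18) = -25*(-18) = 450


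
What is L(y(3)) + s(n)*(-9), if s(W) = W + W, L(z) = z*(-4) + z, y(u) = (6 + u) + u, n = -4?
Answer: 36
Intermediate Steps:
y(u) = 6 + 2*u
L(z) = -3*z (L(z) = -4*z + z = -3*z)
s(W) = 2*W
L(y(3)) + s(n)*(-9) = -3*(6 + 2*3) + (2*(-4))*(-9) = -3*(6 + 6) - 8*(-9) = -3*12 + 72 = -36 + 72 = 36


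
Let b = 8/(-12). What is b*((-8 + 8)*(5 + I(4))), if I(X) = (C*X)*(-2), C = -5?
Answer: 0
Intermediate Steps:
I(X) = 10*X (I(X) = -5*X*(-2) = 10*X)
b = -⅔ (b = 8*(-1/12) = -⅔ ≈ -0.66667)
b*((-8 + 8)*(5 + I(4))) = -2*(-8 + 8)*(5 + 10*4)/3 = -0*(5 + 40) = -0*45 = -⅔*0 = 0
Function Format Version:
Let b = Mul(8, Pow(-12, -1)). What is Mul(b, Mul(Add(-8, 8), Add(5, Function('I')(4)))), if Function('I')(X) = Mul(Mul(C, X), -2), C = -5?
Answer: 0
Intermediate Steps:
Function('I')(X) = Mul(10, X) (Function('I')(X) = Mul(Mul(-5, X), -2) = Mul(10, X))
b = Rational(-2, 3) (b = Mul(8, Rational(-1, 12)) = Rational(-2, 3) ≈ -0.66667)
Mul(b, Mul(Add(-8, 8), Add(5, Function('I')(4)))) = Mul(Rational(-2, 3), Mul(Add(-8, 8), Add(5, Mul(10, 4)))) = Mul(Rational(-2, 3), Mul(0, Add(5, 40))) = Mul(Rational(-2, 3), Mul(0, 45)) = Mul(Rational(-2, 3), 0) = 0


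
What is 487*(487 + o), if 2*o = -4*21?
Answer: 216715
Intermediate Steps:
o = -42 (o = (-4*21)/2 = (½)*(-84) = -42)
487*(487 + o) = 487*(487 - 42) = 487*445 = 216715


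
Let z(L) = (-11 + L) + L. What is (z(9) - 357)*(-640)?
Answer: 224000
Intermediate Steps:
z(L) = -11 + 2*L
(z(9) - 357)*(-640) = ((-11 + 2*9) - 357)*(-640) = ((-11 + 18) - 357)*(-640) = (7 - 357)*(-640) = -350*(-640) = 224000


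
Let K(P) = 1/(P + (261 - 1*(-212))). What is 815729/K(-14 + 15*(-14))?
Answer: 203116521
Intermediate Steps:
K(P) = 1/(473 + P) (K(P) = 1/(P + (261 + 212)) = 1/(P + 473) = 1/(473 + P))
815729/K(-14 + 15*(-14)) = 815729/(1/(473 + (-14 + 15*(-14)))) = 815729/(1/(473 + (-14 - 210))) = 815729/(1/(473 - 224)) = 815729/(1/249) = 815729*249 = 203116521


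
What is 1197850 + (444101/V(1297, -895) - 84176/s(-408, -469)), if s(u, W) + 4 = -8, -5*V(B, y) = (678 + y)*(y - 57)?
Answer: 106672946483/88536 ≈ 1.2049e+6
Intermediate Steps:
V(B, y) = -(-57 + y)*(678 + y)/5 (V(B, y) = -(678 + y)*(y - 57)/5 = -(678 + y)*(-57 + y)/5 = -(-57 + y)*(678 + y)/5)
s(u, W) = -12 (s(u, W) = -4 - 8 = -12)
1197850 + (444101/V(1297, -895) - 84176/s(-408, -469)) = 1197850 + (444101/(38646/5 - 621/5*(-895) - 1/5*(-895)**2) - 84176/(-12)) = 1197850 + (444101/(38646/5 + 111159 - 1/5*801025) - 84176*(-1/12)) = 1197850 + (444101/(38646/5 + 111159 - 160205) + 21044/3) = 1197850 + (444101/(-206584/5) + 21044/3) = 1197850 + (444101*(-5/206584) + 21044/3) = 1197850 + (-317215/29512 + 21044/3) = 1197850 + 620098883/88536 = 106672946483/88536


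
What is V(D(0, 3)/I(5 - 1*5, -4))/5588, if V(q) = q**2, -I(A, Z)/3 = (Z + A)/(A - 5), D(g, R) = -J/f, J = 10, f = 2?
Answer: 625/804672 ≈ 0.00077671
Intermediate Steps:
D(g, R) = -5 (D(g, R) = -10/2 = -1*5 = -5)
I(A, Z) = -3*(A + Z)/(-5 + A) (I(A, Z) = -3*(Z + A)/(A - 5) = -3*(A + Z)/(-5 + A))
V(D(0, 3)/I(5 - 1*5, -4))/5588 = (-5*(-5 + (5 - 1*5))/(3*(-(5 - 1*5) - 1*(-4))))**2/5588 = (-5*(-5 + (5 - 5))/(3*(-(5 - 5) + 4)))**2*(1/5588) = (-5*(-5 + 0)/(3*(-1*0 + 4)))**2*(1/5588) = (-5*(-5/(3*(0 + 4))))**2*(1/5588) = (-5/(3*(-1/5)*4))**2*(1/5588) = (-5/(-12/5))**2*(1/5588) = (-5*(-5/12))**2*(1/5588) = (25/12)**2*(1/5588) = (625/144)*(1/5588) = 625/804672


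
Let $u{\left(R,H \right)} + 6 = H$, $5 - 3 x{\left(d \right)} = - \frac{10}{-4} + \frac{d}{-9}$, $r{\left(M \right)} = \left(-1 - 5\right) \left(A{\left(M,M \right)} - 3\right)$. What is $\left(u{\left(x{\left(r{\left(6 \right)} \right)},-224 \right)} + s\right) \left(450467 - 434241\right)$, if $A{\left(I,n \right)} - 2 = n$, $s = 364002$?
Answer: $5902564472$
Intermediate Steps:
$A{\left(I,n \right)} = 2 + n$
$r{\left(M \right)} = 6 - 6 M$ ($r{\left(M \right)} = \left(-1 - 5\right) \left(\left(2 + M\right) - 3\right) = - 6 \left(-1 + M\right) = 6 - 6 M$)
$x{\left(d \right)} = \frac{5}{6} + \frac{d}{27}$ ($x{\left(d \right)} = \frac{5}{3} - \frac{- \frac{10}{-4} + \frac{d}{-9}}{3} = \frac{5}{3} - \frac{\left(-10\right) \left(- \frac{1}{4}\right) + d \left(- \frac{1}{9}\right)}{3} = \frac{5}{3} - \frac{\frac{5}{2} - \frac{d}{9}}{3} = \frac{5}{3} + \left(- \frac{5}{6} + \frac{d}{27}\right) = \frac{5}{6} + \frac{d}{27}$)
$u{\left(R,H \right)} = -6 + H$
$\left(u{\left(x{\left(r{\left(6 \right)} \right)},-224 \right)} + s\right) \left(450467 - 434241\right) = \left(\left(-6 - 224\right) + 364002\right) \left(450467 - 434241\right) = \left(-230 + 364002\right) 16226 = 363772 \cdot 16226 = 5902564472$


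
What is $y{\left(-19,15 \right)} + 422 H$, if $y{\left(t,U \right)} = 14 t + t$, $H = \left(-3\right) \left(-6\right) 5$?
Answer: $37695$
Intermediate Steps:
$H = 90$ ($H = 18 \cdot 5 = 90$)
$y{\left(t,U \right)} = 15 t$
$y{\left(-19,15 \right)} + 422 H = 15 \left(-19\right) + 422 \cdot 90 = -285 + 37980 = 37695$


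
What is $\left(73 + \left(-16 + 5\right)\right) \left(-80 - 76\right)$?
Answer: $-9672$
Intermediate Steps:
$\left(73 + \left(-16 + 5\right)\right) \left(-80 - 76\right) = \left(73 - 11\right) \left(-156\right) = 62 \left(-156\right) = -9672$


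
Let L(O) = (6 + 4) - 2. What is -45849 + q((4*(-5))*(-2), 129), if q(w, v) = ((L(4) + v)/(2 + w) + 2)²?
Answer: -80828795/1764 ≈ -45821.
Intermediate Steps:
L(O) = 8 (L(O) = 10 - 2 = 8)
q(w, v) = (2 + (8 + v)/(2 + w))² (q(w, v) = ((8 + v)/(2 + w) + 2)² = (2 + (8 + v)/(2 + w))²)
-45849 + q((4*(-5))*(-2), 129) = -45849 + (12 + 129 + 2*((4*(-5))*(-2)))²/(2 + (4*(-5))*(-2))² = -45849 + (12 + 129 + 2*(-20*(-2)))²/(2 - 20*(-2))² = -45849 + (12 + 129 + 2*40)²/(2 + 40)² = -45849 + (12 + 129 + 80)²/42² = -45849 + (1/1764)*221² = -45849 + (1/1764)*48841 = -45849 + 48841/1764 = -80828795/1764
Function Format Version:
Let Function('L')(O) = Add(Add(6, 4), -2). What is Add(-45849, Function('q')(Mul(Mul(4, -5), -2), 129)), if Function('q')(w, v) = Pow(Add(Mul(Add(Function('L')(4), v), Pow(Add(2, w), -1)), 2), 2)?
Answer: Rational(-80828795, 1764) ≈ -45821.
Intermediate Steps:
Function('L')(O) = 8 (Function('L')(O) = Add(10, -2) = 8)
Function('q')(w, v) = Pow(Add(2, Mul(Pow(Add(2, w), -1), Add(8, v))), 2) (Function('q')(w, v) = Pow(Add(Mul(Add(8, v), Pow(Add(2, w), -1)), 2), 2) = Pow(Add(Mul(Pow(Add(2, w), -1), Add(8, v)), 2), 2) = Pow(Add(2, Mul(Pow(Add(2, w), -1), Add(8, v))), 2))
Add(-45849, Function('q')(Mul(Mul(4, -5), -2), 129)) = Add(-45849, Mul(Pow(Add(2, Mul(Mul(4, -5), -2)), -2), Pow(Add(12, 129, Mul(2, Mul(Mul(4, -5), -2))), 2))) = Add(-45849, Mul(Pow(Add(2, Mul(-20, -2)), -2), Pow(Add(12, 129, Mul(2, Mul(-20, -2))), 2))) = Add(-45849, Mul(Pow(Add(2, 40), -2), Pow(Add(12, 129, Mul(2, 40)), 2))) = Add(-45849, Mul(Pow(42, -2), Pow(Add(12, 129, 80), 2))) = Add(-45849, Mul(Rational(1, 1764), Pow(221, 2))) = Add(-45849, Mul(Rational(1, 1764), 48841)) = Add(-45849, Rational(48841, 1764)) = Rational(-80828795, 1764)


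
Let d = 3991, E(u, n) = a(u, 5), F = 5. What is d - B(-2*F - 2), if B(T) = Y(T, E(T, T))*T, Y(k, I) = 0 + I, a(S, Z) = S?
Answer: 3847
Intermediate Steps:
E(u, n) = u
Y(k, I) = I
B(T) = T**2 (B(T) = T*T = T**2)
d - B(-2*F - 2) = 3991 - (-2*5 - 2)**2 = 3991 - (-10 - 2)**2 = 3991 - 1*(-12)**2 = 3991 - 1*144 = 3991 - 144 = 3847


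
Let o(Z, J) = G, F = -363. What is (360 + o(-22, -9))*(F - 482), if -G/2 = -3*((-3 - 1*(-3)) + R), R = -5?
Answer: -278850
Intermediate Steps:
G = -30 (G = -(-6)*((-3 - 1*(-3)) - 5) = -(-6)*((-3 + 3) - 5) = -(-6)*(0 - 5) = -(-6)*(-5) = -2*15 = -30)
o(Z, J) = -30
(360 + o(-22, -9))*(F - 482) = (360 - 30)*(-363 - 482) = 330*(-845) = -278850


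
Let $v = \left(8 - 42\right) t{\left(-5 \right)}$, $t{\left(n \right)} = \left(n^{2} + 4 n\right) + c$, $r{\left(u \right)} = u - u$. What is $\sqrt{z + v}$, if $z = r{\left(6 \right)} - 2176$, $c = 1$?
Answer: $2 i \sqrt{595} \approx 48.785 i$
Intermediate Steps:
$r{\left(u \right)} = 0$
$t{\left(n \right)} = 1 + n^{2} + 4 n$ ($t{\left(n \right)} = \left(n^{2} + 4 n\right) + 1 = 1 + n^{2} + 4 n$)
$v = -204$ ($v = \left(8 - 42\right) \left(1 + \left(-5\right)^{2} + 4 \left(-5\right)\right) = - 34 \left(1 + 25 - 20\right) = \left(-34\right) 6 = -204$)
$z = -2176$ ($z = 0 - 2176 = -2176$)
$\sqrt{z + v} = \sqrt{-2176 - 204} = \sqrt{-2380} = 2 i \sqrt{595}$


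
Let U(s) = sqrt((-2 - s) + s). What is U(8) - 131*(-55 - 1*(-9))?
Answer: 6026 + I*sqrt(2) ≈ 6026.0 + 1.4142*I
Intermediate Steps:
U(s) = I*sqrt(2) (U(s) = sqrt(-2) = I*sqrt(2))
U(8) - 131*(-55 - 1*(-9)) = I*sqrt(2) - 131*(-55 - 1*(-9)) = I*sqrt(2) - 131*(-55 + 9) = I*sqrt(2) - 131*(-46) = I*sqrt(2) + 6026 = 6026 + I*sqrt(2)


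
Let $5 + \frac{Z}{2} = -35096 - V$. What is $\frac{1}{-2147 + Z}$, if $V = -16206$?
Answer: $- \frac{1}{39937} \approx -2.5039 \cdot 10^{-5}$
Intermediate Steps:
$Z = -37790$ ($Z = -10 + 2 \left(-35096 - -16206\right) = -10 + 2 \left(-35096 + 16206\right) = -10 + 2 \left(-18890\right) = -10 - 37780 = -37790$)
$\frac{1}{-2147 + Z} = \frac{1}{-2147 - 37790} = \frac{1}{-39937} = - \frac{1}{39937}$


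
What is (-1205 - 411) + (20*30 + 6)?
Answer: -1010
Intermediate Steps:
(-1205 - 411) + (20*30 + 6) = -1616 + (600 + 6) = -1616 + 606 = -1010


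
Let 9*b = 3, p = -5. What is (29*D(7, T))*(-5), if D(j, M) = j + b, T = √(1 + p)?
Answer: -3190/3 ≈ -1063.3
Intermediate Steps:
b = ⅓ (b = (⅑)*3 = ⅓ ≈ 0.33333)
T = 2*I (T = √(1 - 5) = √(-4) = 2*I ≈ 2.0*I)
D(j, M) = ⅓ + j (D(j, M) = j + ⅓ = ⅓ + j)
(29*D(7, T))*(-5) = (29*(⅓ + 7))*(-5) = (29*(22/3))*(-5) = (638/3)*(-5) = -3190/3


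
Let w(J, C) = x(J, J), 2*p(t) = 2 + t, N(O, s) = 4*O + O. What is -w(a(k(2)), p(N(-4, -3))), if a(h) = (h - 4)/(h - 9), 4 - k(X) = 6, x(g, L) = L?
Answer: -6/11 ≈ -0.54545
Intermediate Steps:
k(X) = -2 (k(X) = 4 - 1*6 = 4 - 6 = -2)
N(O, s) = 5*O
p(t) = 1 + t/2 (p(t) = (2 + t)/2 = 1 + t/2)
a(h) = (-4 + h)/(-9 + h)
w(J, C) = J
-w(a(k(2)), p(N(-4, -3))) = -(-4 - 2)/(-9 - 2) = -(-6)/(-11) = -(-1)*(-6)/11 = -1*6/11 = -6/11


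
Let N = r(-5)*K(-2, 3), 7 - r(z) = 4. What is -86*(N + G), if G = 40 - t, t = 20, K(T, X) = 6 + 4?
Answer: -4300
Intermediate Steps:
K(T, X) = 10
r(z) = 3 (r(z) = 7 - 1*4 = 7 - 4 = 3)
G = 20 (G = 40 - 1*20 = 40 - 20 = 20)
N = 30 (N = 3*10 = 30)
-86*(N + G) = -86*(30 + 20) = -86*50 = -4300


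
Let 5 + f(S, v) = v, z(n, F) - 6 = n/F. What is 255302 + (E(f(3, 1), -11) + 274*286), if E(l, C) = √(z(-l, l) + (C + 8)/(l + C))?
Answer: 333666 + √130/5 ≈ 3.3367e+5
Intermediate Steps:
z(n, F) = 6 + n/F
f(S, v) = -5 + v
E(l, C) = √(5 + (8 + C)/(C + l)) (E(l, C) = √((6 + (-l)/l) + (C + 8)/(l + C)) = √((6 - 1) + (8 + C)/(C + l)) = √(5 + (8 + C)/(C + l)))
255302 + (E(f(3, 1), -11) + 274*286) = 255302 + (√((8 + 5*(-5 + 1) + 6*(-11))/(-11 + (-5 + 1))) + 274*286) = 255302 + (√((8 + 5*(-4) - 66)/(-11 - 4)) + 78364) = 255302 + (√((8 - 20 - 66)/(-15)) + 78364) = 255302 + (√(-1/15*(-78)) + 78364) = 255302 + (√(26/5) + 78364) = 255302 + (√130/5 + 78364) = 255302 + (78364 + √130/5) = 333666 + √130/5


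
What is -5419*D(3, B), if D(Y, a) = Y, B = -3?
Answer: -16257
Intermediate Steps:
-5419*D(3, B) = -5419*3 = -16257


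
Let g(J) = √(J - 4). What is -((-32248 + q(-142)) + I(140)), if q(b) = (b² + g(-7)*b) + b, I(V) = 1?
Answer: 12225 + 142*I*√11 ≈ 12225.0 + 470.96*I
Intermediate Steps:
g(J) = √(-4 + J)
q(b) = b + b² + I*b*√11 (q(b) = (b² + √(-4 - 7)*b) + b = (b² + √(-11)*b) + b = (b² + (I*√11)*b) + b = (b² + I*b*√11) + b = b + b² + I*b*√11)
-((-32248 + q(-142)) + I(140)) = -((-32248 - 142*(1 - 142 + I*√11)) + 1) = -((-32248 - 142*(-141 + I*√11)) + 1) = -((-32248 + (20022 - 142*I*√11)) + 1) = -((-12226 - 142*I*√11) + 1) = -(-12225 - 142*I*√11) = 12225 + 142*I*√11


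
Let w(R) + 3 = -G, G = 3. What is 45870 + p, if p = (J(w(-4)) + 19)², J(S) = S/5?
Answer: 1154671/25 ≈ 46187.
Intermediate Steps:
w(R) = -6 (w(R) = -3 - 1*3 = -3 - 3 = -6)
J(S) = S/5 (J(S) = S*(⅕) = S/5)
p = 7921/25 (p = ((⅕)*(-6) + 19)² = (-6/5 + 19)² = (89/5)² = 7921/25 ≈ 316.84)
45870 + p = 45870 + 7921/25 = 1154671/25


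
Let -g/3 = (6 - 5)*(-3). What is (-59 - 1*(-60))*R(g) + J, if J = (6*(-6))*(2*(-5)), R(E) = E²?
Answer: 441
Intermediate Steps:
g = 9 (g = -3*(6 - 5)*(-3) = -3*(-3) = 9)
J = 360 (J = -36*(-10) = 360)
(-59 - 1*(-60))*R(g) + J = (-59 - 1*(-60))*9² + 360 = (-59 + 60)*81 + 360 = 1*81 + 360 = 81 + 360 = 441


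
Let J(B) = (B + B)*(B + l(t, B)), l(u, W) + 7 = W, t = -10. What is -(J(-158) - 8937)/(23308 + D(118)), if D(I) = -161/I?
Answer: -10989458/2750183 ≈ -3.9959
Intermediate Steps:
l(u, W) = -7 + W
J(B) = 2*B*(-7 + 2*B) (J(B) = (B + B)*(B + (-7 + B)) = (2*B)*(-7 + 2*B) = 2*B*(-7 + 2*B))
-(J(-158) - 8937)/(23308 + D(118)) = -(2*(-158)*(-7 + 2*(-158)) - 8937)/(23308 - 161/118) = -(2*(-158)*(-7 - 316) - 8937)/(23308 - 161*1/118) = -(2*(-158)*(-323) - 8937)/(23308 - 161/118) = -(102068 - 8937)/2750183/118 = -93131*118/2750183 = -1*10989458/2750183 = -10989458/2750183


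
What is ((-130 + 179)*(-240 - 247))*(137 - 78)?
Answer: -1407917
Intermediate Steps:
((-130 + 179)*(-240 - 247))*(137 - 78) = (49*(-487))*59 = -23863*59 = -1407917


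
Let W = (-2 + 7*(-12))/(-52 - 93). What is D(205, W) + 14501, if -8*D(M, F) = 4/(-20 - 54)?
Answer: 2146149/148 ≈ 14501.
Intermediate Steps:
W = 86/145 (W = (-2 - 84)/(-145) = -86*(-1/145) = 86/145 ≈ 0.59310)
D(M, F) = 1/148 (D(M, F) = -1/(2*(-20 - 54)) = -1/(2*(-74)) = -(-1)/(2*74) = -⅛*(-2/37) = 1/148)
D(205, W) + 14501 = 1/148 + 14501 = 2146149/148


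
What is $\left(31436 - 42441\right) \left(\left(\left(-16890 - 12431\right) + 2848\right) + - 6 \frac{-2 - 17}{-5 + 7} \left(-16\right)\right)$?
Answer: $301371925$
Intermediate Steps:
$\left(31436 - 42441\right) \left(\left(\left(-16890 - 12431\right) + 2848\right) + - 6 \frac{-2 - 17}{-5 + 7} \left(-16\right)\right) = - 11005 \left(\left(-29321 + 2848\right) + - 6 \left(- \frac{19}{2}\right) \left(-16\right)\right) = - 11005 \left(-26473 + - 6 \left(\left(-19\right) \frac{1}{2}\right) \left(-16\right)\right) = - 11005 \left(-26473 + \left(-6\right) \left(- \frac{19}{2}\right) \left(-16\right)\right) = - 11005 \left(-26473 + 57 \left(-16\right)\right) = - 11005 \left(-26473 - 912\right) = \left(-11005\right) \left(-27385\right) = 301371925$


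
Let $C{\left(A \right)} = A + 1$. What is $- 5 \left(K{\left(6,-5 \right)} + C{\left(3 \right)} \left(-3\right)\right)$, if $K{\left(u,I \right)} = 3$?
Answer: $45$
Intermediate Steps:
$C{\left(A \right)} = 1 + A$
$- 5 \left(K{\left(6,-5 \right)} + C{\left(3 \right)} \left(-3\right)\right) = - 5 \left(3 + \left(1 + 3\right) \left(-3\right)\right) = - 5 \left(3 + 4 \left(-3\right)\right) = - 5 \left(3 - 12\right) = \left(-5\right) \left(-9\right) = 45$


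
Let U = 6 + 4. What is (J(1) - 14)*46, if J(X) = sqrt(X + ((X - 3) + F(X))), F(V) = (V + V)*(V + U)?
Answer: -644 + 46*sqrt(21) ≈ -433.20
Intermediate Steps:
U = 10
F(V) = 2*V*(10 + V) (F(V) = (V + V)*(V + 10) = (2*V)*(10 + V) = 2*V*(10 + V))
J(X) = sqrt(-3 + 2*X + 2*X*(10 + X)) (J(X) = sqrt(X + ((X - 3) + 2*X*(10 + X))) = sqrt(X + ((-3 + X) + 2*X*(10 + X))) = sqrt(X + (-3 + X + 2*X*(10 + X))) = sqrt(-3 + 2*X + 2*X*(10 + X)))
(J(1) - 14)*46 = (sqrt(-3 + 2*1**2 + 22*1) - 14)*46 = (sqrt(-3 + 2*1 + 22) - 14)*46 = (sqrt(-3 + 2 + 22) - 14)*46 = (sqrt(21) - 14)*46 = (-14 + sqrt(21))*46 = -644 + 46*sqrt(21)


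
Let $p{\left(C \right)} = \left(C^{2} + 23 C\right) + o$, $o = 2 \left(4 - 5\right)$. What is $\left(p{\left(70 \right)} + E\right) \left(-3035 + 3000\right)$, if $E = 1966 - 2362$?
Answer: $-213920$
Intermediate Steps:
$o = -2$ ($o = 2 \left(-1\right) = -2$)
$p{\left(C \right)} = -2 + C^{2} + 23 C$ ($p{\left(C \right)} = \left(C^{2} + 23 C\right) - 2 = -2 + C^{2} + 23 C$)
$E = -396$ ($E = 1966 - 2362 = -396$)
$\left(p{\left(70 \right)} + E\right) \left(-3035 + 3000\right) = \left(\left(-2 + 70^{2} + 23 \cdot 70\right) - 396\right) \left(-3035 + 3000\right) = \left(\left(-2 + 4900 + 1610\right) - 396\right) \left(-35\right) = \left(6508 - 396\right) \left(-35\right) = 6112 \left(-35\right) = -213920$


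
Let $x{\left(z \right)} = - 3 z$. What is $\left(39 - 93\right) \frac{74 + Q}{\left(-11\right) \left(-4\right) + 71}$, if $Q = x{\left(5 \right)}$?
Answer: $- \frac{3186}{115} \approx -27.704$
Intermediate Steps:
$Q = -15$ ($Q = \left(-3\right) 5 = -15$)
$\left(39 - 93\right) \frac{74 + Q}{\left(-11\right) \left(-4\right) + 71} = \left(39 - 93\right) \frac{74 - 15}{\left(-11\right) \left(-4\right) + 71} = - 54 \frac{59}{44 + 71} = - 54 \cdot \frac{59}{115} = - 54 \cdot 59 \cdot \frac{1}{115} = \left(-54\right) \frac{59}{115} = - \frac{3186}{115}$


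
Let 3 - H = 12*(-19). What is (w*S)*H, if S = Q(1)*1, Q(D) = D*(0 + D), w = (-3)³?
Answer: -6237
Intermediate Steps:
w = -27
Q(D) = D² (Q(D) = D*D = D²)
H = 231 (H = 3 - 12*(-19) = 3 - 1*(-228) = 3 + 228 = 231)
S = 1 (S = 1²*1 = 1*1 = 1)
(w*S)*H = -27*1*231 = -27*231 = -6237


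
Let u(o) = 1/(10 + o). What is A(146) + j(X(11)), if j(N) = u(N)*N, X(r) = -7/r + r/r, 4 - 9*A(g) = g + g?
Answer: -1822/57 ≈ -31.965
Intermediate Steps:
A(g) = 4/9 - 2*g/9 (A(g) = 4/9 - (g + g)/9 = 4/9 - 2*g/9)
X(r) = 1 - 7/r (X(r) = -7/r + 1 = 1 - 7/r)
j(N) = N/(10 + N)
A(146) + j(X(11)) = (4/9 - 2/9*146) + ((-7 + 11)/11)/(10 + (-7 + 11)/11) = (4/9 - 292/9) + ((1/11)*4)/(10 + (1/11)*4) = -32 + 4/(11*(10 + 4/11)) = -32 + 4/(11*(114/11)) = -32 + (4/11)*(11/114) = -32 + 2/57 = -1822/57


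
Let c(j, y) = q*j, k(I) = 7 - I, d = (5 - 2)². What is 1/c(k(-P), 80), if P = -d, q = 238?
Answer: -1/476 ≈ -0.0021008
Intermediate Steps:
d = 9 (d = 3² = 9)
P = -9 (P = -1*9 = -9)
c(j, y) = 238*j
1/c(k(-P), 80) = 1/(238*(7 - (-1)*(-9))) = 1/(238*(7 - 1*9)) = 1/(238*(7 - 9)) = 1/(238*(-2)) = 1/(-476) = -1/476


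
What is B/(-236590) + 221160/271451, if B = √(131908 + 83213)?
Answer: 221160/271451 - √215121/236590 ≈ 0.81277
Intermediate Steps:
B = √215121 ≈ 463.81
B/(-236590) + 221160/271451 = √215121/(-236590) + 221160/271451 = √215121*(-1/236590) + 221160*(1/271451) = -√215121/236590 + 221160/271451 = 221160/271451 - √215121/236590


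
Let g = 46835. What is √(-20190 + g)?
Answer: 73*√5 ≈ 163.23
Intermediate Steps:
√(-20190 + g) = √(-20190 + 46835) = √26645 = 73*√5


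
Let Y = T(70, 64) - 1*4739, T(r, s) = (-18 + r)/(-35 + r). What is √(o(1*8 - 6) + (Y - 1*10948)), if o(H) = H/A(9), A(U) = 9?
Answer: I*√172930345/105 ≈ 125.24*I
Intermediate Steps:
T(r, s) = (-18 + r)/(-35 + r)
Y = -165813/35 (Y = (-18 + 70)/(-35 + 70) - 1*4739 = 52/35 - 4739 = -165813/35 ≈ -4737.5)
o(H) = H/9
√(o(1*8 - 6) + (Y - 1*10948)) = √((1*8 - 6)/9 + (-165813/35 - 1*10948)) = √((8 - 6)/9 + (-165813/35 - 10948)) = √((⅑)*2 - 548993/35) = √(2/9 - 548993/35) = √(-4940867/315) = I*√172930345/105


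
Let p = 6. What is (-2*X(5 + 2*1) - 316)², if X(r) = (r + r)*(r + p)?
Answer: 462400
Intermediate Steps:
X(r) = 2*r*(6 + r) (X(r) = (r + r)*(r + 6) = (2*r)*(6 + r) = 2*r*(6 + r))
(-2*X(5 + 2*1) - 316)² = (-4*(5 + 2*1)*(6 + (5 + 2*1)) - 316)² = (-4*(5 + 2)*(6 + (5 + 2)) - 316)² = (-4*7*(6 + 7) - 316)² = (-4*7*13 - 316)² = (-2*182 - 316)² = (-364 - 316)² = (-680)² = 462400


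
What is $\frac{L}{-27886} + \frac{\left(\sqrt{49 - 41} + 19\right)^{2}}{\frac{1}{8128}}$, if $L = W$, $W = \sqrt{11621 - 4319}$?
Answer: $2999232 + 617728 \sqrt{2} - \frac{\sqrt{7302}}{27886} \approx 3.8728 \cdot 10^{6}$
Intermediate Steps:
$W = \sqrt{7302} \approx 85.452$
$L = \sqrt{7302} \approx 85.452$
$\frac{L}{-27886} + \frac{\left(\sqrt{49 - 41} + 19\right)^{2}}{\frac{1}{8128}} = \frac{\sqrt{7302}}{-27886} + \frac{\left(\sqrt{49 - 41} + 19\right)^{2}}{\frac{1}{8128}} = \sqrt{7302} \left(- \frac{1}{27886}\right) + \left(\sqrt{8} + 19\right)^{2} \frac{1}{\frac{1}{8128}} = - \frac{\sqrt{7302}}{27886} + \left(2 \sqrt{2} + 19\right)^{2} \cdot 8128 = - \frac{\sqrt{7302}}{27886} + \left(19 + 2 \sqrt{2}\right)^{2} \cdot 8128 = - \frac{\sqrt{7302}}{27886} + 8128 \left(19 + 2 \sqrt{2}\right)^{2} = 8128 \left(19 + 2 \sqrt{2}\right)^{2} - \frac{\sqrt{7302}}{27886}$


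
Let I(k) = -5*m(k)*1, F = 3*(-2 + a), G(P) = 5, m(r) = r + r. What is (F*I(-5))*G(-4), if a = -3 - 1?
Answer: -4500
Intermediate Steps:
m(r) = 2*r
a = -4
F = -18 (F = 3*(-2 - 4) = 3*(-6) = -18)
I(k) = -10*k (I(k) = -10*k*1 = -10*k)
(F*I(-5))*G(-4) = -(-180)*(-5)*5 = -18*50*5 = -900*5 = -4500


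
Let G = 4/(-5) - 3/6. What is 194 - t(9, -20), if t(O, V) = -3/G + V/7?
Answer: 17704/91 ≈ 194.55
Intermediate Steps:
G = -13/10 (G = 4*(-⅕) - 3*⅙ = -⅘ - ½ = -13/10 ≈ -1.3000)
t(O, V) = 30/13 + V/7 (t(O, V) = -3/(-13/10) + V/7 = -3*(-10/13) + V*(⅐) = 30/13 + V/7)
194 - t(9, -20) = 194 - (30/13 + (⅐)*(-20)) = 194 - (30/13 - 20/7) = 194 - 1*(-50/91) = 194 + 50/91 = 17704/91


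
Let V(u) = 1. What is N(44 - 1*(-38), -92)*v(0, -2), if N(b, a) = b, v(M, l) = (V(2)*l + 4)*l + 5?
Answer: 82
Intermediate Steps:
v(M, l) = 5 + l*(4 + l) (v(M, l) = (1*l + 4)*l + 5 = (l + 4)*l + 5 = (4 + l)*l + 5 = l*(4 + l) + 5 = 5 + l*(4 + l))
N(44 - 1*(-38), -92)*v(0, -2) = (44 - 1*(-38))*(5 + (-2)**2 + 4*(-2)) = (44 + 38)*(5 + 4 - 8) = 82*1 = 82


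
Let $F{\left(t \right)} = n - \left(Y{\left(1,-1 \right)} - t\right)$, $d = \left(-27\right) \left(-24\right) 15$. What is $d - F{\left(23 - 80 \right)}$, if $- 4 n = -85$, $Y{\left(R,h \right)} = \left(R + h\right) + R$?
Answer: $\frac{39027}{4} \approx 9756.8$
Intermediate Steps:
$Y{\left(R,h \right)} = h + 2 R$
$d = 9720$ ($d = 648 \cdot 15 = 9720$)
$n = \frac{85}{4}$ ($n = \left(- \frac{1}{4}\right) \left(-85\right) = \frac{85}{4} \approx 21.25$)
$F{\left(t \right)} = \frac{81}{4} + t$ ($F{\left(t \right)} = \frac{85}{4} - \left(\left(-1 + 2 \cdot 1\right) - t\right) = \frac{85}{4} - \left(\left(-1 + 2\right) - t\right) = \frac{85}{4} - \left(1 - t\right) = \frac{85}{4} + \left(-1 + t\right) = \frac{81}{4} + t$)
$d - F{\left(23 - 80 \right)} = 9720 - \left(\frac{81}{4} + \left(23 - 80\right)\right) = 9720 - \left(\frac{81}{4} - 57\right) = 9720 - - \frac{147}{4} = 9720 + \frac{147}{4} = \frac{39027}{4}$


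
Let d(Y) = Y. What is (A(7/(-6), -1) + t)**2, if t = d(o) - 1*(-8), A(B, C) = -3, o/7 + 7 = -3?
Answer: 4225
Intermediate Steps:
o = -70 (o = -49 + 7*(-3) = -49 - 21 = -70)
t = -62 (t = -70 - 1*(-8) = -70 + 8 = -62)
(A(7/(-6), -1) + t)**2 = (-3 - 62)**2 = (-65)**2 = 4225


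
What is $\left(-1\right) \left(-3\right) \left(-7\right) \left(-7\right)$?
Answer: $147$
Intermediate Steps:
$\left(-1\right) \left(-3\right) \left(-7\right) \left(-7\right) = 3 \left(-7\right) \left(-7\right) = \left(-21\right) \left(-7\right) = 147$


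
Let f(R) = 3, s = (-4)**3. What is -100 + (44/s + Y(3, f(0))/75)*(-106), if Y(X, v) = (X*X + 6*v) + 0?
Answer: -13057/200 ≈ -65.285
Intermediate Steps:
s = -64
Y(X, v) = X**2 + 6*v (Y(X, v) = (X**2 + 6*v) + 0 = X**2 + 6*v)
-100 + (44/s + Y(3, f(0))/75)*(-106) = -100 + (44/(-64) + (3**2 + 6*3)/75)*(-106) = -100 + (44*(-1/64) + (9 + 18)*(1/75))*(-106) = -100 + (-11/16 + 27*(1/75))*(-106) = -100 + (-11/16 + 9/25)*(-106) = -100 - 131/400*(-106) = -100 + 6943/200 = -13057/200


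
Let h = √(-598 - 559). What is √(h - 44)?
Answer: √(-44 + I*√1157) ≈ 2.4099 + 7.0574*I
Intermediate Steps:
h = I*√1157 (h = √(-1157) = I*√1157 ≈ 34.015*I)
√(h - 44) = √(I*√1157 - 44) = √(-44 + I*√1157)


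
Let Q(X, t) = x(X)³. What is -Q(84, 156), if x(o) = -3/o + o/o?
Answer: -19683/21952 ≈ -0.89664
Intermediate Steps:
x(o) = 1 - 3/o (x(o) = -3/o + 1 = 1 - 3/o)
Q(X, t) = (-3 + X)³/X³ (Q(X, t) = ((-3 + X)/X)³ = (-3 + X)³/X³)
-Q(84, 156) = -(-3 + 84)³/84³ = -81³/592704 = -531441/592704 = -1*19683/21952 = -19683/21952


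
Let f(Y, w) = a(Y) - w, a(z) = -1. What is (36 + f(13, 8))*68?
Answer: 1836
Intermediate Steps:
f(Y, w) = -1 - w
(36 + f(13, 8))*68 = (36 + (-1 - 1*8))*68 = (36 + (-1 - 8))*68 = (36 - 9)*68 = 27*68 = 1836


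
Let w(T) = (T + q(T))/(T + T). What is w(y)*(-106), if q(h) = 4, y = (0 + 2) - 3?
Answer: 159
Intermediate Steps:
y = -1 (y = 2 - 3 = -1)
w(T) = (4 + T)/(2*T) (w(T) = (T + 4)/(T + T) = (4 + T)/((2*T)) = (4 + T)*(1/(2*T)) = (4 + T)/(2*T))
w(y)*(-106) = ((½)*(4 - 1)/(-1))*(-106) = ((½)*(-1)*3)*(-106) = -3/2*(-106) = 159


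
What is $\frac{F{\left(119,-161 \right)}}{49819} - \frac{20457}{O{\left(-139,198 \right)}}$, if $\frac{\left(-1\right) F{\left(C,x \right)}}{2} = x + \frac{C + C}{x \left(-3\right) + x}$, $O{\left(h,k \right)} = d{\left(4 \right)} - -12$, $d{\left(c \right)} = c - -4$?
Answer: $- \frac{23440240069}{22916740} \approx -1022.8$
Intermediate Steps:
$d{\left(c \right)} = 4 + c$ ($d{\left(c \right)} = c + 4 = 4 + c$)
$O{\left(h,k \right)} = 20$ ($O{\left(h,k \right)} = \left(4 + 4\right) - -12 = 8 + 12 = 20$)
$F{\left(C,x \right)} = - 2 x + \frac{2 C}{x}$ ($F{\left(C,x \right)} = - 2 \left(x + \frac{C + C}{x \left(-3\right) + x}\right) = - 2 \left(x + \frac{2 C}{- 3 x + x}\right) = - 2 \left(x + \frac{2 C}{\left(-2\right) x}\right) = - 2 \left(x + 2 C \left(- \frac{1}{2 x}\right)\right) = - 2 \left(x - \frac{C}{x}\right) = - 2 x + \frac{2 C}{x}$)
$\frac{F{\left(119,-161 \right)}}{49819} - \frac{20457}{O{\left(-139,198 \right)}} = \frac{\left(-2\right) \left(-161\right) + 2 \cdot 119 \frac{1}{-161}}{49819} - \frac{20457}{20} = \left(322 + 2 \cdot 119 \left(- \frac{1}{161}\right)\right) \frac{1}{49819} - \frac{20457}{20} = \left(322 - \frac{34}{23}\right) \frac{1}{49819} - \frac{20457}{20} = \frac{7372}{23} \cdot \frac{1}{49819} - \frac{20457}{20} = \frac{7372}{1145837} - \frac{20457}{20} = - \frac{23440240069}{22916740}$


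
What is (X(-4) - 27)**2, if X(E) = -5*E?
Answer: 49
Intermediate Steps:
(X(-4) - 27)**2 = (-5*(-4) - 27)**2 = (20 - 27)**2 = (-7)**2 = 49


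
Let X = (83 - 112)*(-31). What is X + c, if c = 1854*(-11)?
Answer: -19495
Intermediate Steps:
c = -20394
X = 899 (X = -29*(-31) = 899)
X + c = 899 - 20394 = -19495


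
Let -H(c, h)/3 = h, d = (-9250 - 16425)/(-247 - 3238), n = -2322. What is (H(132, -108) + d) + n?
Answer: -1387471/697 ≈ -1990.6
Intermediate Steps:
d = 5135/697 (d = -25675/(-3485) = -25675*(-1/3485) = 5135/697 ≈ 7.3673)
H(c, h) = -3*h
(H(132, -108) + d) + n = (-3*(-108) + 5135/697) - 2322 = (324 + 5135/697) - 2322 = 230963/697 - 2322 = -1387471/697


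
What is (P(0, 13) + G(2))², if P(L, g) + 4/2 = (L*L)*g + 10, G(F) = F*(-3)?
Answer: 4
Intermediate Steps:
G(F) = -3*F
P(L, g) = 8 + g*L² (P(L, g) = -2 + ((L*L)*g + 10) = -2 + (L²*g + 10) = -2 + (g*L² + 10) = -2 + (10 + g*L²) = 8 + g*L²)
(P(0, 13) + G(2))² = ((8 + 13*0²) - 3*2)² = ((8 + 13*0) - 6)² = ((8 + 0) - 6)² = (8 - 6)² = 2² = 4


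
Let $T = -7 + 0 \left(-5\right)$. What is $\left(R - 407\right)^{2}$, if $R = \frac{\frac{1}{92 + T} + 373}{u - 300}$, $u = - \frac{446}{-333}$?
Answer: $\frac{2977642260073528996}{17865795972025} \approx 1.6667 \cdot 10^{5}$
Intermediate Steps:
$T = -7$ ($T = -7 + 0 = -7$)
$u = \frac{446}{333}$ ($u = \left(-446\right) \left(- \frac{1}{333}\right) = \frac{446}{333} \approx 1.3393$)
$R = - \frac{5279049}{4226795}$ ($R = \frac{\frac{1}{92 - 7} + 373}{\frac{446}{333} - 300} = \frac{\frac{1}{85} + 373}{- \frac{99454}{333}} = \left(\frac{1}{85} + 373\right) \left(- \frac{333}{99454}\right) = \frac{31706}{85} \left(- \frac{333}{99454}\right) = - \frac{5279049}{4226795} \approx -1.2489$)
$\left(R - 407\right)^{2} = \left(- \frac{5279049}{4226795} - 407\right)^{2} = \left(- \frac{1725584614}{4226795}\right)^{2} = \frac{2977642260073528996}{17865795972025}$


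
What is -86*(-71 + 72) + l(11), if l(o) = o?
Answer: -75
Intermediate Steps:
-86*(-71 + 72) + l(11) = -86*(-71 + 72) + 11 = -86*1 + 11 = -86 + 11 = -75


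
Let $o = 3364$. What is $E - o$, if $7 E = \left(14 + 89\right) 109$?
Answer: $- \frac{12321}{7} \approx -1760.1$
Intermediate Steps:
$E = \frac{11227}{7}$ ($E = \frac{\left(14 + 89\right) 109}{7} = \frac{103 \cdot 109}{7} = \frac{1}{7} \cdot 11227 = \frac{11227}{7} \approx 1603.9$)
$E - o = \frac{11227}{7} - 3364 = - \frac{12321}{7}$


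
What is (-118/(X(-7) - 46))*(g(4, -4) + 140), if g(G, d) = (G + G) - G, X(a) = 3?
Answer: 16992/43 ≈ 395.16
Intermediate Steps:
g(G, d) = G (g(G, d) = 2*G - G = G)
(-118/(X(-7) - 46))*(g(4, -4) + 140) = (-118/(3 - 46))*(4 + 140) = -118/(-43)*144 = -118*(-1/43)*144 = (118/43)*144 = 16992/43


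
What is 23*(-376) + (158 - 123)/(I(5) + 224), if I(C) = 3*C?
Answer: -2066837/239 ≈ -8647.9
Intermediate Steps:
23*(-376) + (158 - 123)/(I(5) + 224) = 23*(-376) + (158 - 123)/(3*5 + 224) = -8648 + 35/(15 + 224) = -8648 + 35/239 = -2066837/239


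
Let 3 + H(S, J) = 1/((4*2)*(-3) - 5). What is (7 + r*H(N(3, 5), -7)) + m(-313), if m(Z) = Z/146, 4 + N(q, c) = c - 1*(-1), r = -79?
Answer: 1035553/4234 ≈ 244.58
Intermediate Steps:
N(q, c) = -3 + c (N(q, c) = -4 + (c - 1*(-1)) = -4 + (c + 1) = -4 + (1 + c) = -3 + c)
m(Z) = Z/146 (m(Z) = Z*(1/146) = Z/146)
H(S, J) = -88/29 (H(S, J) = -3 + 1/((4*2)*(-3) - 5) = -3 + 1/(8*(-3) - 5) = -3 + 1/(-24 - 5) = -3 + 1/(-29) = -3 - 1/29 = -88/29)
(7 + r*H(N(3, 5), -7)) + m(-313) = (7 - 79*(-88/29)) + (1/146)*(-313) = (7 + 6952/29) - 313/146 = 7155/29 - 313/146 = 1035553/4234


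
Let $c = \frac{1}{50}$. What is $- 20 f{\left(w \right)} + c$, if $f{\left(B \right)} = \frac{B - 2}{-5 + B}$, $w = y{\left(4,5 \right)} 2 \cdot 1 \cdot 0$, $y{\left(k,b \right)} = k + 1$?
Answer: $- \frac{399}{50} \approx -7.98$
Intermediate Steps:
$y{\left(k,b \right)} = 1 + k$
$w = 0$ ($w = \left(1 + 4\right) 2 \cdot 1 \cdot 0 = 5 \cdot 2 \cdot 0 = 10 \cdot 0 = 0$)
$c = \frac{1}{50} \approx 0.02$
$f{\left(B \right)} = \frac{-2 + B}{-5 + B}$
$- 20 f{\left(w \right)} + c = - 20 \frac{-2 + 0}{-5 + 0} + \frac{1}{50} = - 20 \frac{1}{-5} \left(-2\right) + \frac{1}{50} = - 20 \left(\left(- \frac{1}{5}\right) \left(-2\right)\right) + \frac{1}{50} = \left(-20\right) \frac{2}{5} + \frac{1}{50} = -8 + \frac{1}{50} = - \frac{399}{50}$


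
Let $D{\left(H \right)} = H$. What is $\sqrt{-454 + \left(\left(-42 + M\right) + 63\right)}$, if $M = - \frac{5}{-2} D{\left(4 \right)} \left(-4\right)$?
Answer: $i \sqrt{473} \approx 21.749 i$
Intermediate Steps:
$M = -40$ ($M = - \frac{5}{-2} \cdot 4 \left(-4\right) = \left(-5\right) \left(- \frac{1}{2}\right) 4 \left(-4\right) = \frac{5}{2} \cdot 4 \left(-4\right) = 10 \left(-4\right) = -40$)
$\sqrt{-454 + \left(\left(-42 + M\right) + 63\right)} = \sqrt{-454 + \left(\left(-42 - 40\right) + 63\right)} = \sqrt{-454 + \left(-82 + 63\right)} = \sqrt{-454 - 19} = \sqrt{-473} = i \sqrt{473}$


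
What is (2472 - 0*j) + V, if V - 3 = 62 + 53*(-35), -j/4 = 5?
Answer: 682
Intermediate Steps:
j = -20 (j = -4*5 = -20)
V = -1790 (V = 3 + (62 + 53*(-35)) = 3 + (62 - 1855) = 3 - 1793 = -1790)
(2472 - 0*j) + V = (2472 - 0*(-20)) - 1790 = (2472 - 1779*0) - 1790 = (2472 + 0) - 1790 = 2472 - 1790 = 682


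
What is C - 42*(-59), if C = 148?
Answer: 2626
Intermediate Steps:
C - 42*(-59) = 148 - 42*(-59) = 148 + 2478 = 2626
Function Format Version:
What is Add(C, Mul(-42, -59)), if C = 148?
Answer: 2626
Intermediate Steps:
Add(C, Mul(-42, -59)) = Add(148, Mul(-42, -59)) = Add(148, 2478) = 2626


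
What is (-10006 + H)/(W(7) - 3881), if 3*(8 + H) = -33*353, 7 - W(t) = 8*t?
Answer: 13897/3930 ≈ 3.5361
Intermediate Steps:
W(t) = 7 - 8*t
H = -3891 (H = -8 + (-33*353)/3 = -8 + (⅓)*(-11649) = -8 - 3883 = -3891)
(-10006 + H)/(W(7) - 3881) = (-10006 - 3891)/((7 - 8*7) - 3881) = -13897/((7 - 56) - 3881) = -13897/(-49 - 3881) = -13897/(-3930) = -13897*(-1/3930) = 13897/3930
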